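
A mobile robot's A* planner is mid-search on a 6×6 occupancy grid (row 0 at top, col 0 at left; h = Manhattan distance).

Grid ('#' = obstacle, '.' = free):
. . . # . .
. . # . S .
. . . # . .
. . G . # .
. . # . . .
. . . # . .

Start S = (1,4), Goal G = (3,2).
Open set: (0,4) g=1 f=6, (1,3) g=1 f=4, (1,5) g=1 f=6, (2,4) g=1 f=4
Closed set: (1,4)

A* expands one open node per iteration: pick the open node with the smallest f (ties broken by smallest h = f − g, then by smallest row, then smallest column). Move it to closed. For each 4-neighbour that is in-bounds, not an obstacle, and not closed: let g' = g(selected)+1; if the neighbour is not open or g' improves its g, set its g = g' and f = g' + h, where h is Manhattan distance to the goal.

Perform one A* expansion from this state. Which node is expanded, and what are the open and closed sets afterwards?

step 1: expand (1,3) (f=4, h=3) → closed; open now [(0,4) g=1 f=6, (1,5) g=1 f=6, (2,4) g=1 f=4]

expanded=(1,3); open=[(0,4) g=1 f=6, (1,5) g=1 f=6, (2,4) g=1 f=4]; closed=[(1,3), (1,4)]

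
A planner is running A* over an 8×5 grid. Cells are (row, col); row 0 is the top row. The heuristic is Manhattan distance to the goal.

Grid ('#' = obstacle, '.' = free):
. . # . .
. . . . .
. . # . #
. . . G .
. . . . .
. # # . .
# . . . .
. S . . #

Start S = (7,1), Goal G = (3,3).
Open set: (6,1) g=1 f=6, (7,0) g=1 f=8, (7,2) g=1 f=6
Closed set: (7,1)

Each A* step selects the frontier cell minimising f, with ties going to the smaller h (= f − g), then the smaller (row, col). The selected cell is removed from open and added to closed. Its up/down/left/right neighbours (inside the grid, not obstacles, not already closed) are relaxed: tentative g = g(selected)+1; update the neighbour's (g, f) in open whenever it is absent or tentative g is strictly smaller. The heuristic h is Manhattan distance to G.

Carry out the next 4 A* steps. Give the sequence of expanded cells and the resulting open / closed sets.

order=[(6,1) → (6,2) → (6,3) → (5,3)]; open=[(4,3) g=5 f=6, (5,4) g=5 f=8, (6,4) g=4 f=8, (7,0) g=1 f=8, (7,2) g=1 f=6, (7,3) g=4 f=8]; closed=[(5,3), (6,1), (6,2), (6,3), (7,1)]

step 1: expand (6,1) (f=6, h=5) → closed; open now [(6,2) g=2 f=6, (7,0) g=1 f=8, (7,2) g=1 f=6]
step 2: expand (6,2) (f=6, h=4) → closed; open now [(6,3) g=3 f=6, (7,0) g=1 f=8, (7,2) g=1 f=6]
step 3: expand (6,3) (f=6, h=3) → closed; open now [(5,3) g=4 f=6, (6,4) g=4 f=8, (7,0) g=1 f=8, (7,2) g=1 f=6, (7,3) g=4 f=8]
step 4: expand (5,3) (f=6, h=2) → closed; open now [(4,3) g=5 f=6, (5,4) g=5 f=8, (6,4) g=4 f=8, (7,0) g=1 f=8, (7,2) g=1 f=6, (7,3) g=4 f=8]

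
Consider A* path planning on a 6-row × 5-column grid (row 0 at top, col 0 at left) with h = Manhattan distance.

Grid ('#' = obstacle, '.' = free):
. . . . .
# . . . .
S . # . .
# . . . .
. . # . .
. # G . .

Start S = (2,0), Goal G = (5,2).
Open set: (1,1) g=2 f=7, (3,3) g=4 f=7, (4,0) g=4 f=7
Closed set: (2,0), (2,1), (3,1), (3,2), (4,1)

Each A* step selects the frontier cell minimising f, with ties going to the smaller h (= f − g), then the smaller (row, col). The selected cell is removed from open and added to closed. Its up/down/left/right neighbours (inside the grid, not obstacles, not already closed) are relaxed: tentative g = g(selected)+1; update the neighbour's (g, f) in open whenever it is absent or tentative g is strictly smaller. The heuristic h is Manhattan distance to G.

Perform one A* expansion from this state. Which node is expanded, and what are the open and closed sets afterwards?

expanded=(3,3); open=[(1,1) g=2 f=7, (2,3) g=5 f=9, (3,4) g=5 f=9, (4,0) g=4 f=7, (4,3) g=5 f=7]; closed=[(2,0), (2,1), (3,1), (3,2), (3,3), (4,1)]

step 1: expand (3,3) (f=7, h=3) → closed; open now [(1,1) g=2 f=7, (2,3) g=5 f=9, (3,4) g=5 f=9, (4,0) g=4 f=7, (4,3) g=5 f=7]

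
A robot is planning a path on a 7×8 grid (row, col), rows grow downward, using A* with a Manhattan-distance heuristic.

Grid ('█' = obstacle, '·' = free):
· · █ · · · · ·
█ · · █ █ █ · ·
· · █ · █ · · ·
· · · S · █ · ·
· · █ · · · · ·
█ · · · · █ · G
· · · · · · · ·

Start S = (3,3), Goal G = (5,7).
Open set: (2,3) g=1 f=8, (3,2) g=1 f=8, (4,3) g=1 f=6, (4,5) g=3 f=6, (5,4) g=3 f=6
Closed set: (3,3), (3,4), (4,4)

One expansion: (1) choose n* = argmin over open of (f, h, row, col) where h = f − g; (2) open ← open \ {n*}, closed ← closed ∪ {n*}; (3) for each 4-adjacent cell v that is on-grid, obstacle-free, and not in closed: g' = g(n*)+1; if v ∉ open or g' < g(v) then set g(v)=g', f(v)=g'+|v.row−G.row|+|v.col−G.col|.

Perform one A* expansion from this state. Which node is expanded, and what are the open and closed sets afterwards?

step 1: expand (4,5) (f=6, h=3) → closed; open now [(2,3) g=1 f=8, (3,2) g=1 f=8, (4,3) g=1 f=6, (4,6) g=4 f=6, (5,4) g=3 f=6]

expanded=(4,5); open=[(2,3) g=1 f=8, (3,2) g=1 f=8, (4,3) g=1 f=6, (4,6) g=4 f=6, (5,4) g=3 f=6]; closed=[(3,3), (3,4), (4,4), (4,5)]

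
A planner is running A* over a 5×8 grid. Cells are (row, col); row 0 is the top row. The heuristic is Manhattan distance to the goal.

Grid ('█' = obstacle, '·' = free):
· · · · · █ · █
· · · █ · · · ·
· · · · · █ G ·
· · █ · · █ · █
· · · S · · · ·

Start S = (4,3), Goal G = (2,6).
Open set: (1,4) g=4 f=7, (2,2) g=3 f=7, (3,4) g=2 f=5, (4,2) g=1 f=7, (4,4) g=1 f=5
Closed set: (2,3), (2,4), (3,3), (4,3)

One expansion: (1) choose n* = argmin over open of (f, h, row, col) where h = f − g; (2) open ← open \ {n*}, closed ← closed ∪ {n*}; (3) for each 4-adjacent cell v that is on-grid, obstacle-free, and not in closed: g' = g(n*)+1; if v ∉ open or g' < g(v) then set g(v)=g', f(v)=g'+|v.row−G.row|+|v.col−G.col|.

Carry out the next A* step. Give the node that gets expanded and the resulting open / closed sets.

expanded=(3,4); open=[(1,4) g=4 f=7, (2,2) g=3 f=7, (4,2) g=1 f=7, (4,4) g=1 f=5]; closed=[(2,3), (2,4), (3,3), (3,4), (4,3)]

step 1: expand (3,4) (f=5, h=3) → closed; open now [(1,4) g=4 f=7, (2,2) g=3 f=7, (4,2) g=1 f=7, (4,4) g=1 f=5]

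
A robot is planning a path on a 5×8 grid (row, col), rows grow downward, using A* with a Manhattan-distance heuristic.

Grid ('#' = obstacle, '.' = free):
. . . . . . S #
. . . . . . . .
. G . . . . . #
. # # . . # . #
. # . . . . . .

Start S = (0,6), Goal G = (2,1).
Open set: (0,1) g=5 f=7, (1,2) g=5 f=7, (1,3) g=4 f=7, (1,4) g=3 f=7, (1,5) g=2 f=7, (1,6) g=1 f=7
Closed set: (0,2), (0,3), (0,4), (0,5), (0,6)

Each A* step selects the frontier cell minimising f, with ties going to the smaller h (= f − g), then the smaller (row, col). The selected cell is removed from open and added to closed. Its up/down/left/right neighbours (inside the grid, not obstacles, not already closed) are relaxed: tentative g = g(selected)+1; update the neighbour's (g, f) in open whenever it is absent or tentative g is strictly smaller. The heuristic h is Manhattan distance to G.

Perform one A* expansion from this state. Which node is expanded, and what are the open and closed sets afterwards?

step 1: expand (0,1) (f=7, h=2) → closed; open now [(0,0) g=6 f=9, (1,1) g=6 f=7, (1,2) g=5 f=7, (1,3) g=4 f=7, (1,4) g=3 f=7, (1,5) g=2 f=7, (1,6) g=1 f=7]

expanded=(0,1); open=[(0,0) g=6 f=9, (1,1) g=6 f=7, (1,2) g=5 f=7, (1,3) g=4 f=7, (1,4) g=3 f=7, (1,5) g=2 f=7, (1,6) g=1 f=7]; closed=[(0,1), (0,2), (0,3), (0,4), (0,5), (0,6)]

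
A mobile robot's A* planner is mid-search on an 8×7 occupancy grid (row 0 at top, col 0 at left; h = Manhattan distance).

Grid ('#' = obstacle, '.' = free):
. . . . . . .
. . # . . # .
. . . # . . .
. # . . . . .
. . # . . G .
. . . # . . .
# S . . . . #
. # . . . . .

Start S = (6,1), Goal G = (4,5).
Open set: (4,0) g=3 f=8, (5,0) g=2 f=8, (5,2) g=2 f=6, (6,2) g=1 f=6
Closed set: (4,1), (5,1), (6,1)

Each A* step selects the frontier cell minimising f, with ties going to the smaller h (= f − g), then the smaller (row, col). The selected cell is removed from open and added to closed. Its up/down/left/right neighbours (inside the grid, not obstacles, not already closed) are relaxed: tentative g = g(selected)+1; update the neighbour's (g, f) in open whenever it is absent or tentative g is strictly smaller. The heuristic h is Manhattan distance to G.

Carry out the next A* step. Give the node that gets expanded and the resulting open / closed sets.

step 1: expand (5,2) (f=6, h=4) → closed; open now [(4,0) g=3 f=8, (5,0) g=2 f=8, (6,2) g=1 f=6]

expanded=(5,2); open=[(4,0) g=3 f=8, (5,0) g=2 f=8, (6,2) g=1 f=6]; closed=[(4,1), (5,1), (5,2), (6,1)]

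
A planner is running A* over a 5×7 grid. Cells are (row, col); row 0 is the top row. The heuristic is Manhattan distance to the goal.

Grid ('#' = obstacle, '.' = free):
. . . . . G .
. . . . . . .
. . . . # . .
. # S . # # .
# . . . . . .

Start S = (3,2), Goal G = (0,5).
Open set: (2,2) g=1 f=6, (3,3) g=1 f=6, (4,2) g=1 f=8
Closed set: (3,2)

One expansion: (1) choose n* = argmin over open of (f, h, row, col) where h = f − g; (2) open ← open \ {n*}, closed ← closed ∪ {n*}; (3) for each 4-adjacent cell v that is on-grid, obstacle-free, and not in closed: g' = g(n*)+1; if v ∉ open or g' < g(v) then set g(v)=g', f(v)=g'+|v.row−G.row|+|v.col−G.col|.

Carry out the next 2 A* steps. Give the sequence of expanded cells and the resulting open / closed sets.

order=[(2,2) → (1,2)]; open=[(0,2) g=3 f=6, (1,1) g=3 f=8, (1,3) g=3 f=6, (2,1) g=2 f=8, (2,3) g=2 f=6, (3,3) g=1 f=6, (4,2) g=1 f=8]; closed=[(1,2), (2,2), (3,2)]

step 1: expand (2,2) (f=6, h=5) → closed; open now [(1,2) g=2 f=6, (2,1) g=2 f=8, (2,3) g=2 f=6, (3,3) g=1 f=6, (4,2) g=1 f=8]
step 2: expand (1,2) (f=6, h=4) → closed; open now [(0,2) g=3 f=6, (1,1) g=3 f=8, (1,3) g=3 f=6, (2,1) g=2 f=8, (2,3) g=2 f=6, (3,3) g=1 f=6, (4,2) g=1 f=8]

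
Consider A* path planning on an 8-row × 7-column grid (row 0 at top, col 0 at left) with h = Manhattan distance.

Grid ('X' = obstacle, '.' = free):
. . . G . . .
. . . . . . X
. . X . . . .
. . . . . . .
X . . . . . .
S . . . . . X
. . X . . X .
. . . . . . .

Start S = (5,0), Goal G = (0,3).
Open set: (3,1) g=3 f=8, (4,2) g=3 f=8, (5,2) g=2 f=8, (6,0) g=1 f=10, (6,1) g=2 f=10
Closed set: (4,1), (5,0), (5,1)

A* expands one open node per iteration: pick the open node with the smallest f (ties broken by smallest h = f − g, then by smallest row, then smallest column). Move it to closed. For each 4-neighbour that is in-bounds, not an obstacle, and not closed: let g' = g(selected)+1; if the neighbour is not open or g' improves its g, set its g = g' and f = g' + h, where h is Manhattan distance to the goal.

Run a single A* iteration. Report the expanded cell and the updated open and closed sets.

step 1: expand (3,1) (f=8, h=5) → closed; open now [(2,1) g=4 f=8, (3,0) g=4 f=10, (3,2) g=4 f=8, (4,2) g=3 f=8, (5,2) g=2 f=8, (6,0) g=1 f=10, (6,1) g=2 f=10]

expanded=(3,1); open=[(2,1) g=4 f=8, (3,0) g=4 f=10, (3,2) g=4 f=8, (4,2) g=3 f=8, (5,2) g=2 f=8, (6,0) g=1 f=10, (6,1) g=2 f=10]; closed=[(3,1), (4,1), (5,0), (5,1)]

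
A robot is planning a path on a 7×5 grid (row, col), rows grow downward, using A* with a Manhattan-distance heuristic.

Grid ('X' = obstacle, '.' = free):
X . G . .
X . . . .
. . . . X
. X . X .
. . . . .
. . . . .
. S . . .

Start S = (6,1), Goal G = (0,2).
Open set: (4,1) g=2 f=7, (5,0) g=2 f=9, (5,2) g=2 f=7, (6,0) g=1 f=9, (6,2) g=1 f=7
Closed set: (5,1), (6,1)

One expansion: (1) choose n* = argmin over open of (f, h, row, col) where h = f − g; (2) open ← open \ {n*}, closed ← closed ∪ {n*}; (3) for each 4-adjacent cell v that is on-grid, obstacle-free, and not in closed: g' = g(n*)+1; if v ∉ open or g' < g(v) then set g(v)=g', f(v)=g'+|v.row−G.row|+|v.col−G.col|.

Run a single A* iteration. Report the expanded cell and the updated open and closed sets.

expanded=(4,1); open=[(4,0) g=3 f=9, (4,2) g=3 f=7, (5,0) g=2 f=9, (5,2) g=2 f=7, (6,0) g=1 f=9, (6,2) g=1 f=7]; closed=[(4,1), (5,1), (6,1)]

step 1: expand (4,1) (f=7, h=5) → closed; open now [(4,0) g=3 f=9, (4,2) g=3 f=7, (5,0) g=2 f=9, (5,2) g=2 f=7, (6,0) g=1 f=9, (6,2) g=1 f=7]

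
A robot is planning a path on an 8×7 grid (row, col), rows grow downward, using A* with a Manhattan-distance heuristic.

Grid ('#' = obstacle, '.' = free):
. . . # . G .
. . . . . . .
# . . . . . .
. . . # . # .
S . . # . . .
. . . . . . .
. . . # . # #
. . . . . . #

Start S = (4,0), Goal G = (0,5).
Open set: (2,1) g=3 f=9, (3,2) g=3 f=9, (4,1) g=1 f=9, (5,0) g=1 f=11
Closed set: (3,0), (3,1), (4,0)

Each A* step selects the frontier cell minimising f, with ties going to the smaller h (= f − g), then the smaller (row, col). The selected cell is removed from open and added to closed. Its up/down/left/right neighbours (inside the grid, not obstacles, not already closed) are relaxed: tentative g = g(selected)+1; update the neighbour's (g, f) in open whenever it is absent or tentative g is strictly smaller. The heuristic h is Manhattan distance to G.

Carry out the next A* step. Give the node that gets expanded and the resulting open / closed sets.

step 1: expand (2,1) (f=9, h=6) → closed; open now [(1,1) g=4 f=9, (2,2) g=4 f=9, (3,2) g=3 f=9, (4,1) g=1 f=9, (5,0) g=1 f=11]

expanded=(2,1); open=[(1,1) g=4 f=9, (2,2) g=4 f=9, (3,2) g=3 f=9, (4,1) g=1 f=9, (5,0) g=1 f=11]; closed=[(2,1), (3,0), (3,1), (4,0)]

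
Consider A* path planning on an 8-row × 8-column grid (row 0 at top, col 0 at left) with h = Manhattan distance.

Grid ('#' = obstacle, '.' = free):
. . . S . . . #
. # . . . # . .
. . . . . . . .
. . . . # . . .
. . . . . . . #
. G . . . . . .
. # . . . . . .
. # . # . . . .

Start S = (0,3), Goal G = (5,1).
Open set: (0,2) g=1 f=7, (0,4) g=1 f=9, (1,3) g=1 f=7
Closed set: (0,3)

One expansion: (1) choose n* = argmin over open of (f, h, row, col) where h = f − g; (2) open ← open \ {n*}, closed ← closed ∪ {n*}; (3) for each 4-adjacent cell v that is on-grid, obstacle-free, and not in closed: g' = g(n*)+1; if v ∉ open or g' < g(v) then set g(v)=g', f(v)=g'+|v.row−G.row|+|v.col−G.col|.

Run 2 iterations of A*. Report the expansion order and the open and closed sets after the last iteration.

step 1: expand (0,2) (f=7, h=6) → closed; open now [(0,1) g=2 f=7, (0,4) g=1 f=9, (1,2) g=2 f=7, (1,3) g=1 f=7]
step 2: expand (0,1) (f=7, h=5) → closed; open now [(0,0) g=3 f=9, (0,4) g=1 f=9, (1,2) g=2 f=7, (1,3) g=1 f=7]

order=[(0,2) → (0,1)]; open=[(0,0) g=3 f=9, (0,4) g=1 f=9, (1,2) g=2 f=7, (1,3) g=1 f=7]; closed=[(0,1), (0,2), (0,3)]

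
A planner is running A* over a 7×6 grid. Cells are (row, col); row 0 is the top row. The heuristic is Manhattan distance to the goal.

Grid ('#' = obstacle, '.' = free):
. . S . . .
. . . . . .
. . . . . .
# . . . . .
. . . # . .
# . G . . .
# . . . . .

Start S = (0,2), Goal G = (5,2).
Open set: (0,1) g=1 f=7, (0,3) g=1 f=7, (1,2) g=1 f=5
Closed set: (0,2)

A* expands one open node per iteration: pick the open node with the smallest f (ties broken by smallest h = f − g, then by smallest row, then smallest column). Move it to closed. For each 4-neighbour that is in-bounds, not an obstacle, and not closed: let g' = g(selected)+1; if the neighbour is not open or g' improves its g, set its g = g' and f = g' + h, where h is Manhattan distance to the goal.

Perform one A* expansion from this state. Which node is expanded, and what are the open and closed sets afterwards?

step 1: expand (1,2) (f=5, h=4) → closed; open now [(0,1) g=1 f=7, (0,3) g=1 f=7, (1,1) g=2 f=7, (1,3) g=2 f=7, (2,2) g=2 f=5]

expanded=(1,2); open=[(0,1) g=1 f=7, (0,3) g=1 f=7, (1,1) g=2 f=7, (1,3) g=2 f=7, (2,2) g=2 f=5]; closed=[(0,2), (1,2)]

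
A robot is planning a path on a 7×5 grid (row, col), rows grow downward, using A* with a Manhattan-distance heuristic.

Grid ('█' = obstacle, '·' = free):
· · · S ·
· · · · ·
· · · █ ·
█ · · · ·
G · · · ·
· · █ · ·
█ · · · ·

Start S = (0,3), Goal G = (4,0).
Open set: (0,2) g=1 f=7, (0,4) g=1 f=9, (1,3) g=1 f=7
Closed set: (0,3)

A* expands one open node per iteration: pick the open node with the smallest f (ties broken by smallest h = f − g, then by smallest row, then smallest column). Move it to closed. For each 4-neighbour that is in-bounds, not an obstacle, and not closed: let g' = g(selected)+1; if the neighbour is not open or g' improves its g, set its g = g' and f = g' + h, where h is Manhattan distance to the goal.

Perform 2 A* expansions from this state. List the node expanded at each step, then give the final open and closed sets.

step 1: expand (0,2) (f=7, h=6) → closed; open now [(0,1) g=2 f=7, (0,4) g=1 f=9, (1,2) g=2 f=7, (1,3) g=1 f=7]
step 2: expand (0,1) (f=7, h=5) → closed; open now [(0,0) g=3 f=7, (0,4) g=1 f=9, (1,1) g=3 f=7, (1,2) g=2 f=7, (1,3) g=1 f=7]

order=[(0,2) → (0,1)]; open=[(0,0) g=3 f=7, (0,4) g=1 f=9, (1,1) g=3 f=7, (1,2) g=2 f=7, (1,3) g=1 f=7]; closed=[(0,1), (0,2), (0,3)]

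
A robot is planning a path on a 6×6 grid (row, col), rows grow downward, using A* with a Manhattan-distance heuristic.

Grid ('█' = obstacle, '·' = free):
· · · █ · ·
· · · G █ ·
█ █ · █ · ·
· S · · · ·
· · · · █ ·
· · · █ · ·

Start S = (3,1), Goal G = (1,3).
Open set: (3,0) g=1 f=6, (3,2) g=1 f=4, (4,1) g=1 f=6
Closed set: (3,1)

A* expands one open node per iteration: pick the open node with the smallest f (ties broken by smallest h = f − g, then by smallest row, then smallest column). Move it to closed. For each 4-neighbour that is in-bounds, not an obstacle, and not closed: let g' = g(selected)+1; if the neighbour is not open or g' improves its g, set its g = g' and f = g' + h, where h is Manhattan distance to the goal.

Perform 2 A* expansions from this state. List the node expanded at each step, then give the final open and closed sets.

step 1: expand (3,2) (f=4, h=3) → closed; open now [(2,2) g=2 f=4, (3,0) g=1 f=6, (3,3) g=2 f=4, (4,1) g=1 f=6, (4,2) g=2 f=6]
step 2: expand (2,2) (f=4, h=2) → closed; open now [(1,2) g=3 f=4, (3,0) g=1 f=6, (3,3) g=2 f=4, (4,1) g=1 f=6, (4,2) g=2 f=6]

order=[(3,2) → (2,2)]; open=[(1,2) g=3 f=4, (3,0) g=1 f=6, (3,3) g=2 f=4, (4,1) g=1 f=6, (4,2) g=2 f=6]; closed=[(2,2), (3,1), (3,2)]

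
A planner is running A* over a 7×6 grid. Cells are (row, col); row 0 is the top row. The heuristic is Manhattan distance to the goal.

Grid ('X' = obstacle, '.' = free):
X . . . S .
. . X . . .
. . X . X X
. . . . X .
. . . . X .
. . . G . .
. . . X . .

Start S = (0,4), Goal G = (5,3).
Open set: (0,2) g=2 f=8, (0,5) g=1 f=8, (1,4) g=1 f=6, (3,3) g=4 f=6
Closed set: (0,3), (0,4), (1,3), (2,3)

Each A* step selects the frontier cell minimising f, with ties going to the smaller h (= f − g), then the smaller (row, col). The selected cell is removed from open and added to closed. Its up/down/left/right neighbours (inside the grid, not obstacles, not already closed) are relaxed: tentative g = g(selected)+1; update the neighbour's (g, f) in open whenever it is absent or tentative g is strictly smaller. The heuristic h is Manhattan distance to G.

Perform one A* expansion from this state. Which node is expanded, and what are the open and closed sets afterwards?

expanded=(3,3); open=[(0,2) g=2 f=8, (0,5) g=1 f=8, (1,4) g=1 f=6, (3,2) g=5 f=8, (4,3) g=5 f=6]; closed=[(0,3), (0,4), (1,3), (2,3), (3,3)]

step 1: expand (3,3) (f=6, h=2) → closed; open now [(0,2) g=2 f=8, (0,5) g=1 f=8, (1,4) g=1 f=6, (3,2) g=5 f=8, (4,3) g=5 f=6]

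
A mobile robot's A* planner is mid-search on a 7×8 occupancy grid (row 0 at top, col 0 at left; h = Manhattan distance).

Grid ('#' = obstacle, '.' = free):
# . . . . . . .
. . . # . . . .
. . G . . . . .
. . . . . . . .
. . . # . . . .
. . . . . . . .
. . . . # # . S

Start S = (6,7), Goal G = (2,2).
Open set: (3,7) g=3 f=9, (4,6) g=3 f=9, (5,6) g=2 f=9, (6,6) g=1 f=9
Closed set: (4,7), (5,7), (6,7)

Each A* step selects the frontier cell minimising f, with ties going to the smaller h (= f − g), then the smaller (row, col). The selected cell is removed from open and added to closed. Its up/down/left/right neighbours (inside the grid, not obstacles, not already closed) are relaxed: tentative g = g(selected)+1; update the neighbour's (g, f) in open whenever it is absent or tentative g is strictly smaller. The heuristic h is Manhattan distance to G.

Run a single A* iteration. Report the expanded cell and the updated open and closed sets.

step 1: expand (3,7) (f=9, h=6) → closed; open now [(2,7) g=4 f=9, (3,6) g=4 f=9, (4,6) g=3 f=9, (5,6) g=2 f=9, (6,6) g=1 f=9]

expanded=(3,7); open=[(2,7) g=4 f=9, (3,6) g=4 f=9, (4,6) g=3 f=9, (5,6) g=2 f=9, (6,6) g=1 f=9]; closed=[(3,7), (4,7), (5,7), (6,7)]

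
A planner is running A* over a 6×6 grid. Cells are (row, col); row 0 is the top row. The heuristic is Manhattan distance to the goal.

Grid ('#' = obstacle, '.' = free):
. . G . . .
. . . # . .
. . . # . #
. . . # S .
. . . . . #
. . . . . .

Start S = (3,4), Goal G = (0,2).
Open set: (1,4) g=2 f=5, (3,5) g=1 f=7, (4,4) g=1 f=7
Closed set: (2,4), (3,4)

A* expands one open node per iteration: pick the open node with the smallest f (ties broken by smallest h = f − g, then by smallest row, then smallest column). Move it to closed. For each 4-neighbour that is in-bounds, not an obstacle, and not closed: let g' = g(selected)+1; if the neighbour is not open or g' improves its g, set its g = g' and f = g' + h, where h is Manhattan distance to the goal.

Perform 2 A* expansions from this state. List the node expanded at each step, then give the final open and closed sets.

order=[(1,4) → (0,4)]; open=[(0,3) g=4 f=5, (0,5) g=4 f=7, (1,5) g=3 f=7, (3,5) g=1 f=7, (4,4) g=1 f=7]; closed=[(0,4), (1,4), (2,4), (3,4)]

step 1: expand (1,4) (f=5, h=3) → closed; open now [(0,4) g=3 f=5, (1,5) g=3 f=7, (3,5) g=1 f=7, (4,4) g=1 f=7]
step 2: expand (0,4) (f=5, h=2) → closed; open now [(0,3) g=4 f=5, (0,5) g=4 f=7, (1,5) g=3 f=7, (3,5) g=1 f=7, (4,4) g=1 f=7]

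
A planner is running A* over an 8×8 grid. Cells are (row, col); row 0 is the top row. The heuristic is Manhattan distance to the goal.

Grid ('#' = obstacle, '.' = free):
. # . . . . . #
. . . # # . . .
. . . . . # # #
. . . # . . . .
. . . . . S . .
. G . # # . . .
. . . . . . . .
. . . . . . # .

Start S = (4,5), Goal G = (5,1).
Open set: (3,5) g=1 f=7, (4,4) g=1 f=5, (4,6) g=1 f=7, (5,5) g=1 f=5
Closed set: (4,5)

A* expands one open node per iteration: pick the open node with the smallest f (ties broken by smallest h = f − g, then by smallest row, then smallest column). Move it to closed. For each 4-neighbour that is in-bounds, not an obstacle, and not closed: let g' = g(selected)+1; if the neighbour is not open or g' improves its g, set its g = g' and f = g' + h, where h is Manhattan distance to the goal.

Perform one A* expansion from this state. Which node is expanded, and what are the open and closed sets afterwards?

step 1: expand (4,4) (f=5, h=4) → closed; open now [(3,4) g=2 f=7, (3,5) g=1 f=7, (4,3) g=2 f=5, (4,6) g=1 f=7, (5,5) g=1 f=5]

expanded=(4,4); open=[(3,4) g=2 f=7, (3,5) g=1 f=7, (4,3) g=2 f=5, (4,6) g=1 f=7, (5,5) g=1 f=5]; closed=[(4,4), (4,5)]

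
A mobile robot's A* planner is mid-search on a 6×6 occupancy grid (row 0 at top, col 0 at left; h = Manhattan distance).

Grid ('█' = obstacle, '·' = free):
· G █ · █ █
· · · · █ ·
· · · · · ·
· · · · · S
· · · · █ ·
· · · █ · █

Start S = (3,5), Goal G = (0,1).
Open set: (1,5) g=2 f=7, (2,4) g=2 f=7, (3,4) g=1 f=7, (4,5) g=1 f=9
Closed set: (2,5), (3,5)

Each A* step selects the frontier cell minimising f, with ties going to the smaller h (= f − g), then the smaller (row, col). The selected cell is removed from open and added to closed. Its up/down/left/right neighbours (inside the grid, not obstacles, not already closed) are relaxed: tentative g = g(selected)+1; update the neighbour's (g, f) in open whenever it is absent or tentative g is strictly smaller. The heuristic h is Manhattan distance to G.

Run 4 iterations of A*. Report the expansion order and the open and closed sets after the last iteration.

step 1: expand (1,5) (f=7, h=5) → closed; open now [(2,4) g=2 f=7, (3,4) g=1 f=7, (4,5) g=1 f=9]
step 2: expand (2,4) (f=7, h=5) → closed; open now [(2,3) g=3 f=7, (3,4) g=1 f=7, (4,5) g=1 f=9]
step 3: expand (2,3) (f=7, h=4) → closed; open now [(1,3) g=4 f=7, (2,2) g=4 f=7, (3,3) g=4 f=9, (3,4) g=1 f=7, (4,5) g=1 f=9]
step 4: expand (1,3) (f=7, h=3) → closed; open now [(0,3) g=5 f=7, (1,2) g=5 f=7, (2,2) g=4 f=7, (3,3) g=4 f=9, (3,4) g=1 f=7, (4,5) g=1 f=9]

order=[(1,5) → (2,4) → (2,3) → (1,3)]; open=[(0,3) g=5 f=7, (1,2) g=5 f=7, (2,2) g=4 f=7, (3,3) g=4 f=9, (3,4) g=1 f=7, (4,5) g=1 f=9]; closed=[(1,3), (1,5), (2,3), (2,4), (2,5), (3,5)]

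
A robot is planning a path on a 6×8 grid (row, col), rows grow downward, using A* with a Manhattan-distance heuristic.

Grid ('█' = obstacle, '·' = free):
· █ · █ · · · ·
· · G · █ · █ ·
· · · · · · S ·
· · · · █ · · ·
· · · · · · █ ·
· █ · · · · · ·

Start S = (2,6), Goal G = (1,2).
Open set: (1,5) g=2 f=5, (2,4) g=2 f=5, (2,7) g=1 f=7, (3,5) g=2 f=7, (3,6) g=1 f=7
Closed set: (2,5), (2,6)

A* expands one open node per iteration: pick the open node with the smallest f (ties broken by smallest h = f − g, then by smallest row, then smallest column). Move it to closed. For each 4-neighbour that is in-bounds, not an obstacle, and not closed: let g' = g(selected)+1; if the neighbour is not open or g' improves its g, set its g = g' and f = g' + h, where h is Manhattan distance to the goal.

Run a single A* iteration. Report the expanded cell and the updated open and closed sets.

step 1: expand (1,5) (f=5, h=3) → closed; open now [(0,5) g=3 f=7, (2,4) g=2 f=5, (2,7) g=1 f=7, (3,5) g=2 f=7, (3,6) g=1 f=7]

expanded=(1,5); open=[(0,5) g=3 f=7, (2,4) g=2 f=5, (2,7) g=1 f=7, (3,5) g=2 f=7, (3,6) g=1 f=7]; closed=[(1,5), (2,5), (2,6)]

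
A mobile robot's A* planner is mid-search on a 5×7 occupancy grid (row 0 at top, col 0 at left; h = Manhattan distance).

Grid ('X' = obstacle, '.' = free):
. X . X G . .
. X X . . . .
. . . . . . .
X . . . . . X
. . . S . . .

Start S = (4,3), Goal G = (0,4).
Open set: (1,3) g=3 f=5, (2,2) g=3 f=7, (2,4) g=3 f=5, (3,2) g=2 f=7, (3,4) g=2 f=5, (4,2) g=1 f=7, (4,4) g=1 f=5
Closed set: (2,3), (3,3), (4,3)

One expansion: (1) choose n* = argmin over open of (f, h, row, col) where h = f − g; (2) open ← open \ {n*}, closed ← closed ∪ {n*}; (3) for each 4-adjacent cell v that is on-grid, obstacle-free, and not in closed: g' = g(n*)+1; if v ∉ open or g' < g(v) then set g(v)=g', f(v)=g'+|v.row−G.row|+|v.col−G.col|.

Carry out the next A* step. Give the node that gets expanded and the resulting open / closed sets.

step 1: expand (1,3) (f=5, h=2) → closed; open now [(1,4) g=4 f=5, (2,2) g=3 f=7, (2,4) g=3 f=5, (3,2) g=2 f=7, (3,4) g=2 f=5, (4,2) g=1 f=7, (4,4) g=1 f=5]

expanded=(1,3); open=[(1,4) g=4 f=5, (2,2) g=3 f=7, (2,4) g=3 f=5, (3,2) g=2 f=7, (3,4) g=2 f=5, (4,2) g=1 f=7, (4,4) g=1 f=5]; closed=[(1,3), (2,3), (3,3), (4,3)]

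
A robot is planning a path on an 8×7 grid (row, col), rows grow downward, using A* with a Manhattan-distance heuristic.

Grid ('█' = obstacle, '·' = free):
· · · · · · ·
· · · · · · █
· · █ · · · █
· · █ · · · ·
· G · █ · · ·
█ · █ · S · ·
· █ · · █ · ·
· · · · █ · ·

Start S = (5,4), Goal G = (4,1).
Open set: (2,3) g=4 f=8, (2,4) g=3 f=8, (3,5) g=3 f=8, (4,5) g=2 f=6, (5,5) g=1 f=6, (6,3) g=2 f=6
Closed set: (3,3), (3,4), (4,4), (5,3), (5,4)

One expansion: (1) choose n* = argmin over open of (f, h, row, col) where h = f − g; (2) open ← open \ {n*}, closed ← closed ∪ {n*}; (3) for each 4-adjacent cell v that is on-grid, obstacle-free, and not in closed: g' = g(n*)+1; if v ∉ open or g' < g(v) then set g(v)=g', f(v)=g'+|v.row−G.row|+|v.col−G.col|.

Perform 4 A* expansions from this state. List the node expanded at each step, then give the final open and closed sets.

order=[(4,5) → (6,3) → (6,2) → (5,5)]; open=[(2,3) g=4 f=8, (2,4) g=3 f=8, (3,5) g=3 f=8, (4,6) g=3 f=8, (5,6) g=2 f=8, (6,5) g=2 f=8, (7,2) g=4 f=8, (7,3) g=3 f=8]; closed=[(3,3), (3,4), (4,4), (4,5), (5,3), (5,4), (5,5), (6,2), (6,3)]

step 1: expand (4,5) (f=6, h=4) → closed; open now [(2,3) g=4 f=8, (2,4) g=3 f=8, (3,5) g=3 f=8, (4,6) g=3 f=8, (5,5) g=1 f=6, (6,3) g=2 f=6]
step 2: expand (6,3) (f=6, h=4) → closed; open now [(2,3) g=4 f=8, (2,4) g=3 f=8, (3,5) g=3 f=8, (4,6) g=3 f=8, (5,5) g=1 f=6, (6,2) g=3 f=6, (7,3) g=3 f=8]
step 3: expand (6,2) (f=6, h=3) → closed; open now [(2,3) g=4 f=8, (2,4) g=3 f=8, (3,5) g=3 f=8, (4,6) g=3 f=8, (5,5) g=1 f=6, (7,2) g=4 f=8, (7,3) g=3 f=8]
step 4: expand (5,5) (f=6, h=5) → closed; open now [(2,3) g=4 f=8, (2,4) g=3 f=8, (3,5) g=3 f=8, (4,6) g=3 f=8, (5,6) g=2 f=8, (6,5) g=2 f=8, (7,2) g=4 f=8, (7,3) g=3 f=8]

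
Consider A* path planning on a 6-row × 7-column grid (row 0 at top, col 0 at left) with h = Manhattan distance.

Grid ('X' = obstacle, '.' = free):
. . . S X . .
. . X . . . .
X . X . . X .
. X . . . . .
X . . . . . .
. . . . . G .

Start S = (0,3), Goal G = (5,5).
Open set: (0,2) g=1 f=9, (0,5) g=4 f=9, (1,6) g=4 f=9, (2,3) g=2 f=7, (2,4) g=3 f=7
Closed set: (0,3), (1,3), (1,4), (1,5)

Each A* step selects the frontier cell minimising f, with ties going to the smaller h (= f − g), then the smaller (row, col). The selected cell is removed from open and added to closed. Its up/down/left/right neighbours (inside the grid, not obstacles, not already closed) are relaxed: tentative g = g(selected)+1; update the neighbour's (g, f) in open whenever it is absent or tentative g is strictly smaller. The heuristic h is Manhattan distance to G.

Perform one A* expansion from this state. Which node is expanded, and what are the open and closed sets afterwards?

step 1: expand (2,4) (f=7, h=4) → closed; open now [(0,2) g=1 f=9, (0,5) g=4 f=9, (1,6) g=4 f=9, (2,3) g=2 f=7, (3,4) g=4 f=7]

expanded=(2,4); open=[(0,2) g=1 f=9, (0,5) g=4 f=9, (1,6) g=4 f=9, (2,3) g=2 f=7, (3,4) g=4 f=7]; closed=[(0,3), (1,3), (1,4), (1,5), (2,4)]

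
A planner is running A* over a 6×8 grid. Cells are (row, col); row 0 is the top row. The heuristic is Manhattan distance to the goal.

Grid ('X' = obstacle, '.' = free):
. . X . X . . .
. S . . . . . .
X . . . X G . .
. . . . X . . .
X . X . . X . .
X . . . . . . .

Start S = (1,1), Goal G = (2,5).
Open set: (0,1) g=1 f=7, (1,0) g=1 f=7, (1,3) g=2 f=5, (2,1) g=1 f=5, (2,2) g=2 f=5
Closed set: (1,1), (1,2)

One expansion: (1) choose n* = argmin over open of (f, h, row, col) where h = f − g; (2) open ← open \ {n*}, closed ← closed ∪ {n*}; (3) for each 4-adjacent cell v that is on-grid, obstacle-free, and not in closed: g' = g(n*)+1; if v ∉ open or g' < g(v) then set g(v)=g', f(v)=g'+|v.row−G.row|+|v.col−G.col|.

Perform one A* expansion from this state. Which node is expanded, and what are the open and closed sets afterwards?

expanded=(1,3); open=[(0,1) g=1 f=7, (0,3) g=3 f=7, (1,0) g=1 f=7, (1,4) g=3 f=5, (2,1) g=1 f=5, (2,2) g=2 f=5, (2,3) g=3 f=5]; closed=[(1,1), (1,2), (1,3)]

step 1: expand (1,3) (f=5, h=3) → closed; open now [(0,1) g=1 f=7, (0,3) g=3 f=7, (1,0) g=1 f=7, (1,4) g=3 f=5, (2,1) g=1 f=5, (2,2) g=2 f=5, (2,3) g=3 f=5]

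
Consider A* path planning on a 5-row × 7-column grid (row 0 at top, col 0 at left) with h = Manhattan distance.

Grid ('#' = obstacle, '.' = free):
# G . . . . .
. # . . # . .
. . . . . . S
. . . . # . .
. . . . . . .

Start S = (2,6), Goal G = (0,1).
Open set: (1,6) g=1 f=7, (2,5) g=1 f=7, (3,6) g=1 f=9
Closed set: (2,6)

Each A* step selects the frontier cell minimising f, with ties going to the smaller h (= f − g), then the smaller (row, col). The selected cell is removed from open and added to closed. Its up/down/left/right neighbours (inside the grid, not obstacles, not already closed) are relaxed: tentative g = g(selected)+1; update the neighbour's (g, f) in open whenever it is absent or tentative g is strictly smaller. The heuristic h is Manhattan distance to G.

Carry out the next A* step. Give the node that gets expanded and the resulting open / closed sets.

step 1: expand (1,6) (f=7, h=6) → closed; open now [(0,6) g=2 f=7, (1,5) g=2 f=7, (2,5) g=1 f=7, (3,6) g=1 f=9]

expanded=(1,6); open=[(0,6) g=2 f=7, (1,5) g=2 f=7, (2,5) g=1 f=7, (3,6) g=1 f=9]; closed=[(1,6), (2,6)]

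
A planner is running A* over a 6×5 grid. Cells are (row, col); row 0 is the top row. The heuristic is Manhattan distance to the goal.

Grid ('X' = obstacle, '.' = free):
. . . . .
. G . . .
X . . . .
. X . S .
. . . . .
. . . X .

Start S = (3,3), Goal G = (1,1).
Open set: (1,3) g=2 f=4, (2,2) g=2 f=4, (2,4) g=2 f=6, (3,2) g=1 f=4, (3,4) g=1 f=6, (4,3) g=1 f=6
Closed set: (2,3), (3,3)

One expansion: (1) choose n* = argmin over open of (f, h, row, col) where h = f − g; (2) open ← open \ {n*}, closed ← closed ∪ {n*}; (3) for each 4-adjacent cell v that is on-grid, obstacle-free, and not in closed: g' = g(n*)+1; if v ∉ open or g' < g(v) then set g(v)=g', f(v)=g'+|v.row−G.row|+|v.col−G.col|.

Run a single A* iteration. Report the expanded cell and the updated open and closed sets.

step 1: expand (1,3) (f=4, h=2) → closed; open now [(0,3) g=3 f=6, (1,2) g=3 f=4, (1,4) g=3 f=6, (2,2) g=2 f=4, (2,4) g=2 f=6, (3,2) g=1 f=4, (3,4) g=1 f=6, (4,3) g=1 f=6]

expanded=(1,3); open=[(0,3) g=3 f=6, (1,2) g=3 f=4, (1,4) g=3 f=6, (2,2) g=2 f=4, (2,4) g=2 f=6, (3,2) g=1 f=4, (3,4) g=1 f=6, (4,3) g=1 f=6]; closed=[(1,3), (2,3), (3,3)]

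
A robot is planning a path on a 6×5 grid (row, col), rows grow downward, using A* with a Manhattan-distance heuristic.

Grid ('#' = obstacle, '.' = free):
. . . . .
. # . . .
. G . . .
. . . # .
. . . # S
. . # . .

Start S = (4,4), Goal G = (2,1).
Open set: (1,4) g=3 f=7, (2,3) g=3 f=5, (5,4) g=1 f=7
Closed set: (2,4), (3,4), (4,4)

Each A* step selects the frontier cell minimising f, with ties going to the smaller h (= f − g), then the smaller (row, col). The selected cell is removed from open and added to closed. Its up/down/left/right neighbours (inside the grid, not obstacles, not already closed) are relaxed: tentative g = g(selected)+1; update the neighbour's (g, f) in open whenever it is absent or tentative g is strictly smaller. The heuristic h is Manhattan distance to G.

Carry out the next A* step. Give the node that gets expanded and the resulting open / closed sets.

expanded=(2,3); open=[(1,3) g=4 f=7, (1,4) g=3 f=7, (2,2) g=4 f=5, (5,4) g=1 f=7]; closed=[(2,3), (2,4), (3,4), (4,4)]

step 1: expand (2,3) (f=5, h=2) → closed; open now [(1,3) g=4 f=7, (1,4) g=3 f=7, (2,2) g=4 f=5, (5,4) g=1 f=7]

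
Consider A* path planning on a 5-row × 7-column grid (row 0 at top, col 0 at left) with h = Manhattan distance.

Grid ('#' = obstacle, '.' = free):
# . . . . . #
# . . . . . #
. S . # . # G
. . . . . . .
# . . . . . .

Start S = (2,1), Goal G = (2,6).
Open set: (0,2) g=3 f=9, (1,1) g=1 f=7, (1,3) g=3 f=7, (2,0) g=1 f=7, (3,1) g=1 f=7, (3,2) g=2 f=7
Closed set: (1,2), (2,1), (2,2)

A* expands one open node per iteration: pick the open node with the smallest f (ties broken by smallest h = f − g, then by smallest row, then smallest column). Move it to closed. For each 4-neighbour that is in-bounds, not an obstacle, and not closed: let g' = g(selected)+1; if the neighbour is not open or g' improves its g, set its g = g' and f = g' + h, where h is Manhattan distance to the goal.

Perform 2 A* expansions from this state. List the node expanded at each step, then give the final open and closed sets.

order=[(1,3) → (1,4)]; open=[(0,2) g=3 f=9, (0,3) g=4 f=9, (0,4) g=5 f=9, (1,1) g=1 f=7, (1,5) g=5 f=7, (2,0) g=1 f=7, (2,4) g=5 f=7, (3,1) g=1 f=7, (3,2) g=2 f=7]; closed=[(1,2), (1,3), (1,4), (2,1), (2,2)]

step 1: expand (1,3) (f=7, h=4) → closed; open now [(0,2) g=3 f=9, (0,3) g=4 f=9, (1,1) g=1 f=7, (1,4) g=4 f=7, (2,0) g=1 f=7, (3,1) g=1 f=7, (3,2) g=2 f=7]
step 2: expand (1,4) (f=7, h=3) → closed; open now [(0,2) g=3 f=9, (0,3) g=4 f=9, (0,4) g=5 f=9, (1,1) g=1 f=7, (1,5) g=5 f=7, (2,0) g=1 f=7, (2,4) g=5 f=7, (3,1) g=1 f=7, (3,2) g=2 f=7]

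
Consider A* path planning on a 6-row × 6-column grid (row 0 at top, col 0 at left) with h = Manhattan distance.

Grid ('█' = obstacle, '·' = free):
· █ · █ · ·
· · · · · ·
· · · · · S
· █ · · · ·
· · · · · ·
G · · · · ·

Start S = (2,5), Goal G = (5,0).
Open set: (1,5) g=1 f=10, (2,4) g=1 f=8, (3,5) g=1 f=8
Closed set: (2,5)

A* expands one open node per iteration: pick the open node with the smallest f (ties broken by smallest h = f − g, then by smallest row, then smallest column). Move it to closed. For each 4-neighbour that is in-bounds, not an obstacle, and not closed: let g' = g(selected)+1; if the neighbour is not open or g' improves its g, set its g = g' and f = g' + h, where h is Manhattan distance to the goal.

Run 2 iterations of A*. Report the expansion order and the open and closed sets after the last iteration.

order=[(2,4) → (2,3)]; open=[(1,3) g=3 f=10, (1,4) g=2 f=10, (1,5) g=1 f=10, (2,2) g=3 f=8, (3,3) g=3 f=8, (3,4) g=2 f=8, (3,5) g=1 f=8]; closed=[(2,3), (2,4), (2,5)]

step 1: expand (2,4) (f=8, h=7) → closed; open now [(1,4) g=2 f=10, (1,5) g=1 f=10, (2,3) g=2 f=8, (3,4) g=2 f=8, (3,5) g=1 f=8]
step 2: expand (2,3) (f=8, h=6) → closed; open now [(1,3) g=3 f=10, (1,4) g=2 f=10, (1,5) g=1 f=10, (2,2) g=3 f=8, (3,3) g=3 f=8, (3,4) g=2 f=8, (3,5) g=1 f=8]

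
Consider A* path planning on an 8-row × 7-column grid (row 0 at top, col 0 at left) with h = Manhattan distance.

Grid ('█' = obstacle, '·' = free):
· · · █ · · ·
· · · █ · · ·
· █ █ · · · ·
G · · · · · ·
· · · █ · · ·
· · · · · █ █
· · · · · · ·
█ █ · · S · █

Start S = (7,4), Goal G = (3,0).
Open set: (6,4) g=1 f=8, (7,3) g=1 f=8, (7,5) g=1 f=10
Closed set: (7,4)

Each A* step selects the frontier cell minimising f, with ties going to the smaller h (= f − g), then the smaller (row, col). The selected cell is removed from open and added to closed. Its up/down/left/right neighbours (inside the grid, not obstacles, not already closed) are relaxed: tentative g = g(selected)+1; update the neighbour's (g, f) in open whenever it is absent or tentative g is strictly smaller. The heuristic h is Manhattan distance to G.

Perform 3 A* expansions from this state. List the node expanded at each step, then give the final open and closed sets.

order=[(6,4) → (5,4) → (4,4)]; open=[(3,4) g=4 f=8, (4,5) g=4 f=10, (5,3) g=3 f=8, (6,3) g=2 f=8, (6,5) g=2 f=10, (7,3) g=1 f=8, (7,5) g=1 f=10]; closed=[(4,4), (5,4), (6,4), (7,4)]

step 1: expand (6,4) (f=8, h=7) → closed; open now [(5,4) g=2 f=8, (6,3) g=2 f=8, (6,5) g=2 f=10, (7,3) g=1 f=8, (7,5) g=1 f=10]
step 2: expand (5,4) (f=8, h=6) → closed; open now [(4,4) g=3 f=8, (5,3) g=3 f=8, (6,3) g=2 f=8, (6,5) g=2 f=10, (7,3) g=1 f=8, (7,5) g=1 f=10]
step 3: expand (4,4) (f=8, h=5) → closed; open now [(3,4) g=4 f=8, (4,5) g=4 f=10, (5,3) g=3 f=8, (6,3) g=2 f=8, (6,5) g=2 f=10, (7,3) g=1 f=8, (7,5) g=1 f=10]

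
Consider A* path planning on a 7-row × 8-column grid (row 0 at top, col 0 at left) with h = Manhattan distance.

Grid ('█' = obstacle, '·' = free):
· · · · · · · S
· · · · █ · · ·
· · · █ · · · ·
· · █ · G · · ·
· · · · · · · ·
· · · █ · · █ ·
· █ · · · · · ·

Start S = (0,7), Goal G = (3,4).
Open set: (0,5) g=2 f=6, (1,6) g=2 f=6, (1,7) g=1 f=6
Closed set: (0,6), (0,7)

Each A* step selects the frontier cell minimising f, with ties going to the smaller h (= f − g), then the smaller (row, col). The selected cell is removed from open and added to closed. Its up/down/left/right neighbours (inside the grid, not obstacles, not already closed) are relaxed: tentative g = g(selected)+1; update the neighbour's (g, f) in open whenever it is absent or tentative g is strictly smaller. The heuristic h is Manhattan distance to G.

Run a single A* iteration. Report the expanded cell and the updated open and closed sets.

expanded=(0,5); open=[(0,4) g=3 f=6, (1,5) g=3 f=6, (1,6) g=2 f=6, (1,7) g=1 f=6]; closed=[(0,5), (0,6), (0,7)]

step 1: expand (0,5) (f=6, h=4) → closed; open now [(0,4) g=3 f=6, (1,5) g=3 f=6, (1,6) g=2 f=6, (1,7) g=1 f=6]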